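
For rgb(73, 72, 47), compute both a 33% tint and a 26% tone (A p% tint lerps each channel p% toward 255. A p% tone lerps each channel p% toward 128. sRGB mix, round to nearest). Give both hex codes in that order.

33% tint:
  R: 73 + 0.33×(255−73) = 73 + 60.06 = 133.06 → 133
  G: 72 + 60.39 = 132.39 → 132
  B: 47 + 68.64 = 115.64 → 116
  → #858474
26% tone:
  R: 73 + 14.3 = 87.3 → 87
  G: 72 + 0.26×(128−72) = 72 + 14.56 = 86.56 → 87
  B: 47 + 0.26×(128−47) = 47 + 21.06 = 68.06 → 68
  → #575744

#858474, #575744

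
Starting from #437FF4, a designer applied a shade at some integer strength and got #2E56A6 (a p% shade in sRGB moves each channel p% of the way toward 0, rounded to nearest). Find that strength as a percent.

#437FF4 is rgb(67, 127, 244); #2E56A6 is rgb(46, 86, 166).
On the B channel (widest range): 166 ≈ 244 + (p/100)(0 − 244), so p ≈ 100×(166 − 244)/(0 − 244) = -7800/-244 = 31.97.
p = 32 reproduces all three channels after rounding.

32%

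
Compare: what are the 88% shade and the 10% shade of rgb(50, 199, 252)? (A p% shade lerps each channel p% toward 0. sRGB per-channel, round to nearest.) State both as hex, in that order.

#06181e, #2db3e3

88% shade:
  R: 50 + 0.88×(0−50) = 50 − 44 = 6 → 6
  G: 199 + 0.88×(0−199) = 199 − 175.12 = 23.88 → 24
  B: 252 − 221.76 = 30.24 → 30
  → #06181e
10% shade:
  R: 50 + 0.1×(0−50) = 50 − 5 = 45 → 45
  G: 199 − 19.9 = 179.1 → 179
  B: 252 − 25.2 = 226.8 → 227
  → #2db3e3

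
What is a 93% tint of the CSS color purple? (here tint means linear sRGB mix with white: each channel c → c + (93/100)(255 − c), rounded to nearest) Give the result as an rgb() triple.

rgb(246, 237, 246)

CSS purple is rgb(128, 0, 128).
Per channel, c → c + 0.93(255 − c):
  R: 128 + 0.93×(255−128) = 128 + 118.11 = 246.11 → 246
  G: 0 + 0.93×(255−0) = 0 + 237.15 = 237.15 → 237
  B: 128 + 0.93×(255−128) = 128 + 118.11 = 246.11 → 246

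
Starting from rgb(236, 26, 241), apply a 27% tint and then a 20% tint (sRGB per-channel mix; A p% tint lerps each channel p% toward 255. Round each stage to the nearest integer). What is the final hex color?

#F479F7

Lerp each channel 27% toward 255:
  R: 236 + 0.27×(255−236) = 236 + 5.13 = 241.13 → 241
  G: 26 + 61.83 = 87.83 → 88
  B: 241 + 0.27×(255−241) = 241 + 3.78 = 244.78 → 245
After the tint: rgb(241, 88, 245) = #F158F5.
Lerp each channel 20% toward 255:
  R: 241 + 0.2×(255−241) = 241 + 2.8 = 243.8 → 244
  G: 88 + 0.2×(255−88) = 88 + 33.4 = 121.4 → 121
  B: 245 + 0.2×(255−245) = 245 + 2 = 247 → 247
rgb(244, 121, 247) = #F479F7.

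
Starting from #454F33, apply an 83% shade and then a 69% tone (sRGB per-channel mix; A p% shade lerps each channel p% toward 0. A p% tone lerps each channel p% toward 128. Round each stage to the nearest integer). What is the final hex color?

#454F33 is rgb(69, 79, 51).
Lerp each channel 83% toward 0:
  R: 69 + 0.83×(0−69) = 69 − 57.27 = 11.73 → 12
  G: 79 + 0.83×(0−79) = 79 − 65.57 = 13.43 → 13
  B: 51 + 0.83×(0−51) = 51 − 42.33 = 8.67 → 9
After the shade: rgb(12, 13, 9) = #0C0D09.
Per channel, c → c + 0.69(128 − c):
  R: 12 + 80.04 = 92.04 → 92
  G: 13 + 79.35 = 92.35 → 92
  B: 9 + 0.69×(128−9) = 9 + 82.11 = 91.11 → 91
rgb(92, 92, 91) = #5C5C5B.

#5C5C5B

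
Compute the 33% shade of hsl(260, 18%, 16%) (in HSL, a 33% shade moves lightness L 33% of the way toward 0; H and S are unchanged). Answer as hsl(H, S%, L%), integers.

L moves 33% from 16 toward 0: 16 − 5.28 = 10.72 → 11.
H and S are unchanged.

hsl(260, 18%, 11%)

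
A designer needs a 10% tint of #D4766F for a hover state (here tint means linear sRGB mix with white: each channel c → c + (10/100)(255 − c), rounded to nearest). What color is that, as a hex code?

#D4766F is rgb(212, 118, 111).
Lerp each channel 10% toward 255:
  R: 212 + 4.3 = 216.3 → 216
  G: 118 + 0.1×(255−118) = 118 + 13.7 = 131.7 → 132
  B: 111 + 14.4 = 125.4 → 125
rgb(216, 132, 125) = #D8847D.

#D8847D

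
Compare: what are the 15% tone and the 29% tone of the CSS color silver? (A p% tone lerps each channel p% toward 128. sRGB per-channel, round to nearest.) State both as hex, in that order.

#b6b6b6, #adadad

CSS silver is rgb(192, 192, 192).
15% tone:
  R: 192 + 0.15×(128−192) = 192 − 9.6 = 182.4 → 182
  G: 192 − 9.6 = 182.4 → 182
  B: 192 − 9.6 = 182.4 → 182
  → #b6b6b6
29% tone:
  R: 192 + 0.29×(128−192) = 192 − 18.56 = 173.44 → 173
  G: 192 − 18.56 = 173.44 → 173
  B: 192 + 0.29×(128−192) = 192 − 18.56 = 173.44 → 173
  → #adadad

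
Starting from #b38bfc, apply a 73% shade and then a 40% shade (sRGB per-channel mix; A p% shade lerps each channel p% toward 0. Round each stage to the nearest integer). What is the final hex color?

#b38bfc is rgb(179, 139, 252).
Per channel, c → c + 0.73(0 − c):
  R: 179 + 0.73×(0−179) = 179 − 130.67 = 48.33 → 48
  G: 139 + 0.73×(0−139) = 139 − 101.47 = 37.53 → 38
  B: 252 − 183.96 = 68.04 → 68
After the shade: rgb(48, 38, 68) = #302644.
A 40% shade moves each channel 40% toward 0:
  R: 48 − 19.2 = 28.8 → 29
  G: 38 + 0.4×(0−38) = 38 − 15.2 = 22.8 → 23
  B: 68 + 0.4×(0−68) = 68 − 27.2 = 40.8 → 41
rgb(29, 23, 41) = #1d1729.

#1d1729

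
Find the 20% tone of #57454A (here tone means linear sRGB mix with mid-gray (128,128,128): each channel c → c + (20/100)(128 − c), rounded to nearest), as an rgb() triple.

#57454A is rgb(87, 69, 74).
A 20% tone moves each channel 20% toward 128:
  R: 87 + 0.2×(128−87) = 87 + 8.2 = 95.2 → 95
  G: 69 + 11.8 = 80.8 → 81
  B: 74 + 0.2×(128−74) = 74 + 10.8 = 84.8 → 85

rgb(95, 81, 85)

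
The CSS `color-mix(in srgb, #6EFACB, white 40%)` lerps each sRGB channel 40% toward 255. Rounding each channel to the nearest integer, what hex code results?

#6EFACB is rgb(110, 250, 203).
A 40% tint moves each channel 40% toward 255:
  R: 110 + 0.4×(255−110) = 110 + 58 = 168 → 168
  G: 250 + 2 = 252 → 252
  B: 203 + 20.8 = 223.8 → 224
rgb(168, 252, 224) = #A8FCE0.

#A8FCE0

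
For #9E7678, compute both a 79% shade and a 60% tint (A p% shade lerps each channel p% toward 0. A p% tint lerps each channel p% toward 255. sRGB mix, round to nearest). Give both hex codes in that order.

#9E7678 is rgb(158, 118, 120).
79% shade:
  R: 158 − 124.82 = 33.18 → 33
  G: 118 − 93.22 = 24.78 → 25
  B: 120 + 0.79×(0−120) = 120 − 94.8 = 25.2 → 25
  → #211919
60% tint:
  R: 158 + 58.2 = 216.2 → 216
  G: 118 + 0.6×(255−118) = 118 + 82.2 = 200.2 → 200
  B: 120 + 81 = 201 → 201
  → #D8C8C9

#211919, #D8C8C9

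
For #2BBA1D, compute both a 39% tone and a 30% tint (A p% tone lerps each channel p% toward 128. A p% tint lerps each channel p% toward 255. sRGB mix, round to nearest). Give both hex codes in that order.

#2BBA1D is rgb(43, 186, 29).
39% tone:
  R: 43 + 33.15 = 76.15 → 76
  G: 186 − 22.62 = 163.38 → 163
  B: 29 + 0.39×(128−29) = 29 + 38.61 = 67.61 → 68
  → #4CA344
30% tint:
  R: 43 + 63.6 = 106.6 → 107
  G: 186 + 0.3×(255−186) = 186 + 20.7 = 206.7 → 207
  B: 29 + 0.3×(255−29) = 29 + 67.8 = 96.8 → 97
  → #6BCF61

#4CA344, #6BCF61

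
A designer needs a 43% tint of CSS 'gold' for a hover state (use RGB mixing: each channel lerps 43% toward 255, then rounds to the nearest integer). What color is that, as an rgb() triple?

CSS gold is rgb(255, 215, 0).
Lerp each channel 43% toward 255:
  R: 255 + 0.43×(255−255) = 255 + 0 = 255 → 255
  G: 215 + 0.43×(255−215) = 215 + 17.2 = 232.2 → 232
  B: 0 + 0.43×(255−0) = 0 + 109.65 = 109.65 → 110

rgb(255, 232, 110)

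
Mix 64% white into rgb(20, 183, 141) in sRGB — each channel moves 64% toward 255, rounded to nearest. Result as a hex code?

#aae5d6

Per channel, c → c + 0.64(255 − c):
  R: 20 + 150.4 = 170.4 → 170
  G: 183 + 46.08 = 229.08 → 229
  B: 141 + 72.96 = 213.96 → 214
rgb(170, 229, 214) = #aae5d6.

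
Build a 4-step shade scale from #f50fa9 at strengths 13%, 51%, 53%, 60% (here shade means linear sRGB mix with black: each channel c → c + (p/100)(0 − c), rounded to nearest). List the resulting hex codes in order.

#f50fa9 is rgb(245, 15, 169).
13%: (245 − 31.85 = 213.15→213, 15 − 1.95 = 13.05→13, 169 − 21.97 = 147.03→147) → #d50d93
51%: (245 − 124.95 = 120.05→120, 15 − 7.65 = 7.35→7, 169 − 86.19 = 82.81→83) → #780753
53%: (245 − 129.85 = 115.15→115, 15 − 7.95 = 7.05→7, 169 − 89.57 = 79.43→79) → #73074f
60%: (245 − 147 = 98→98, 15 − 9 = 6→6, 169 − 101.4 = 67.6→68) → #620644

#d50d93, #780753, #73074f, #620644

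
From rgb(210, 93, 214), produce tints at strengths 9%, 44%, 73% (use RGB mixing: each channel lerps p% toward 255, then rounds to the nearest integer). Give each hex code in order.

#D66CDA, #E6A4E8, #F3D3F4

9%: (210 + 4.05 = 214.05→214, 93 + 14.58 = 107.58→108, 214 + 3.69 = 217.69→218) → #D66CDA
44%: (210 + 19.8 = 229.8→230, 93 + 71.28 = 164.28→164, 214 + 18.04 = 232.04→232) → #E6A4E8
73%: (210 + 32.85 = 242.85→243, 93 + 118.26 = 211.26→211, 214 + 29.93 = 243.93→244) → #F3D3F4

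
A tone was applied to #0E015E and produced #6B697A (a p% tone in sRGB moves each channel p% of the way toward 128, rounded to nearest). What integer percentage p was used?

#0E015E is rgb(14, 1, 94); #6B697A is rgb(107, 105, 122).
On the G channel (widest range): 105 ≈ 1 + (p/100)(128 − 1), so p ≈ 100×(105 − 1)/(128 − 1) = 10400/127 = 81.89.
p = 82 reproduces all three channels after rounding.

82%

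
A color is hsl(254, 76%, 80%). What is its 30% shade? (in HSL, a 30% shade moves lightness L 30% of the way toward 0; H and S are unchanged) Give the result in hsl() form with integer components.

hsl(254, 76%, 56%)

L moves 30% from 80 toward 0: 80 − 24 = 56 → 56.
H and S are unchanged.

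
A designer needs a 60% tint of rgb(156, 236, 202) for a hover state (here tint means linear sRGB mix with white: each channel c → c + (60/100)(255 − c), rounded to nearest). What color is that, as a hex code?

#d7f7ea

Per channel, c → c + 0.6(255 − c):
  R: 156 + 59.4 = 215.4 → 215
  G: 236 + 11.4 = 247.4 → 247
  B: 202 + 0.6×(255−202) = 202 + 31.8 = 233.8 → 234
rgb(215, 247, 234) = #d7f7ea.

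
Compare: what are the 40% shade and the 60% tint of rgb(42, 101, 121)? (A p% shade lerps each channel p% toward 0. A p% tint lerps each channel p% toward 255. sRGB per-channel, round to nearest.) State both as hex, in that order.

40% shade:
  R: 42 + 0.4×(0−42) = 42 − 16.8 = 25.2 → 25
  G: 101 − 40.4 = 60.6 → 61
  B: 121 + 0.4×(0−121) = 121 − 48.4 = 72.6 → 73
  → #193D49
60% tint:
  R: 42 + 0.6×(255−42) = 42 + 127.8 = 169.8 → 170
  G: 101 + 0.6×(255−101) = 101 + 92.4 = 193.4 → 193
  B: 121 + 0.6×(255−121) = 121 + 80.4 = 201.4 → 201
  → #AAC1C9

#193D49, #AAC1C9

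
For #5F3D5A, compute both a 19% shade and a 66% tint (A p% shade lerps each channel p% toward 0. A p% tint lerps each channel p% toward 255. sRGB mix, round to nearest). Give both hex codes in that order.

#5F3D5A is rgb(95, 61, 90).
19% shade:
  R: 95 + 0.19×(0−95) = 95 − 18.05 = 76.95 → 77
  G: 61 + 0.19×(0−61) = 61 − 11.59 = 49.41 → 49
  B: 90 − 17.1 = 72.9 → 73
  → #4D3149
66% tint:
  R: 95 + 105.6 = 200.6 → 201
  G: 61 + 0.66×(255−61) = 61 + 128.04 = 189.04 → 189
  B: 90 + 0.66×(255−90) = 90 + 108.9 = 198.9 → 199
  → #C9BDC7

#4D3149, #C9BDC7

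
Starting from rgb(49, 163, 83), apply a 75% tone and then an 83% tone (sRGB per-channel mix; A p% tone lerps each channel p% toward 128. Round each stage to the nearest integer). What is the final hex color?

A 75% tone moves each channel 75% toward 128:
  R: 49 + 0.75×(128−49) = 49 + 59.25 = 108.25 → 108
  G: 163 + 0.75×(128−163) = 163 − 26.25 = 136.75 → 137
  B: 83 + 0.75×(128−83) = 83 + 33.75 = 116.75 → 117
After the tone: rgb(108, 137, 117) = #6C8975.
An 83% tone moves each channel 83% toward 128:
  R: 108 + 0.83×(128−108) = 108 + 16.6 = 124.6 → 125
  G: 137 + 0.83×(128−137) = 137 − 7.47 = 129.53 → 130
  B: 117 + 9.13 = 126.13 → 126
rgb(125, 130, 126) = #7D827E.

#7D827E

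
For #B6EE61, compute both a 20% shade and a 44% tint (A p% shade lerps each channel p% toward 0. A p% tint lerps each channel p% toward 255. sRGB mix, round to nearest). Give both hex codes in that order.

#92BE4E, #D6F5A7

#B6EE61 is rgb(182, 238, 97).
20% shade:
  R: 182 − 36.4 = 145.6 → 146
  G: 238 + 0.2×(0−238) = 238 − 47.6 = 190.4 → 190
  B: 97 − 19.4 = 77.6 → 78
  → #92BE4E
44% tint:
  R: 182 + 0.44×(255−182) = 182 + 32.12 = 214.12 → 214
  G: 238 + 0.44×(255−238) = 238 + 7.48 = 245.48 → 245
  B: 97 + 0.44×(255−97) = 97 + 69.52 = 166.52 → 167
  → #D6F5A7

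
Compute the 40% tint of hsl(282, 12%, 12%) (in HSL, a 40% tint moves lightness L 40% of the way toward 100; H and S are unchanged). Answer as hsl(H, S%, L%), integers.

L moves 40% from 12 toward 100: 12 + 35.2 = 47.2 → 47.
H and S are unchanged.

hsl(282, 12%, 47%)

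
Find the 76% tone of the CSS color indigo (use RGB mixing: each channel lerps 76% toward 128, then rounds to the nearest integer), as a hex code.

#736180

CSS indigo is rgb(75, 0, 130).
Per channel, c → c + 0.76(128 − c):
  R: 75 + 0.76×(128−75) = 75 + 40.28 = 115.28 → 115
  G: 0 + 0.76×(128−0) = 0 + 97.28 = 97.28 → 97
  B: 130 − 1.52 = 128.48 → 128
rgb(115, 97, 128) = #736180.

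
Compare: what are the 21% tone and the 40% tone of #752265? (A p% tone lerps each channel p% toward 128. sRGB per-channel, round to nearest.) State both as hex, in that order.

#77366B, #794870

#752265 is rgb(117, 34, 101).
21% tone:
  R: 117 + 2.31 = 119.31 → 119
  G: 34 + 19.74 = 53.74 → 54
  B: 101 + 5.67 = 106.67 → 107
  → #77366B
40% tone:
  R: 117 + 4.4 = 121.4 → 121
  G: 34 + 0.4×(128−34) = 34 + 37.6 = 71.6 → 72
  B: 101 + 0.4×(128−101) = 101 + 10.8 = 111.8 → 112
  → #794870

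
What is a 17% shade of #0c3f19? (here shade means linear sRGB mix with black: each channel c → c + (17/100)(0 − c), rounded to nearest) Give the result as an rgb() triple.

#0c3f19 is rgb(12, 63, 25).
Per channel, c → c + 0.17(0 − c):
  R: 12 − 2.04 = 9.96 → 10
  G: 63 + 0.17×(0−63) = 63 − 10.71 = 52.29 → 52
  B: 25 + 0.17×(0−25) = 25 − 4.25 = 20.75 → 21

rgb(10, 52, 21)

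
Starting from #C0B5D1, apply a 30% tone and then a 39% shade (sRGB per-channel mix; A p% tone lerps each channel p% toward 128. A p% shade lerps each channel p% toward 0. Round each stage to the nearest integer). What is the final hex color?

#C0B5D1 is rgb(192, 181, 209).
Lerp each channel 30% toward 128:
  R: 192 + 0.3×(128−192) = 192 − 19.2 = 172.8 → 173
  G: 181 + 0.3×(128−181) = 181 − 15.9 = 165.1 → 165
  B: 209 + 0.3×(128−209) = 209 − 24.3 = 184.7 → 185
After the tone: rgb(173, 165, 185) = #ADA5B9.
Per channel, c → c + 0.39(0 − c):
  R: 173 + 0.39×(0−173) = 173 − 67.47 = 105.53 → 106
  G: 165 + 0.39×(0−165) = 165 − 64.35 = 100.65 → 101
  B: 185 − 72.15 = 112.85 → 113
rgb(106, 101, 113) = #6A6571.

#6A6571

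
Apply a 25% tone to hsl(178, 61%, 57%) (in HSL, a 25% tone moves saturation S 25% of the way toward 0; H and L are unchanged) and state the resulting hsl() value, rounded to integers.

S moves 25% from 61 toward 0: 61 − 15.25 = 45.75 → 46.
H and L are unchanged.

hsl(178, 46%, 57%)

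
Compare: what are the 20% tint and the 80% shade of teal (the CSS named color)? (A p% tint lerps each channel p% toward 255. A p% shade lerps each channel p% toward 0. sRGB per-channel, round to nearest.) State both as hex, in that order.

CSS teal is rgb(0, 128, 128).
20% tint:
  R: 0 + 51 = 51 → 51
  G: 128 + 0.2×(255−128) = 128 + 25.4 = 153.4 → 153
  B: 128 + 25.4 = 153.4 → 153
  → #339999
80% shade:
  R: 0 + 0.8×(0−0) = 0 + 0 = 0 → 0
  G: 128 + 0.8×(0−128) = 128 − 102.4 = 25.6 → 26
  B: 128 − 102.4 = 25.6 → 26
  → #001A1A

#339999, #001A1A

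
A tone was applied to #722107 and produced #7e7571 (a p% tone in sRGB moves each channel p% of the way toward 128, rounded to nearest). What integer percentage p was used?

88%

#722107 is rgb(114, 33, 7); #7e7571 is rgb(126, 117, 113).
On the B channel (widest range): 113 ≈ 7 + (p/100)(128 − 7), so p ≈ 100×(113 − 7)/(128 − 7) = 10600/121 = 87.60.
p = 88 reproduces all three channels after rounding.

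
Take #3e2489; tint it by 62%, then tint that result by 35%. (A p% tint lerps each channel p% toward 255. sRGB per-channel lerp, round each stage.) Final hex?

#d0c9e2

#3e2489 is rgb(62, 36, 137).
Lerp each channel 62% toward 255:
  R: 62 + 0.62×(255−62) = 62 + 119.66 = 181.66 → 182
  G: 36 + 0.62×(255−36) = 36 + 135.78 = 171.78 → 172
  B: 137 + 73.16 = 210.16 → 210
After the tint: rgb(182, 172, 210) = #b6acd2.
A 35% tint moves each channel 35% toward 255:
  R: 182 + 25.55 = 207.55 → 208
  G: 172 + 0.35×(255−172) = 172 + 29.05 = 201.05 → 201
  B: 210 + 0.35×(255−210) = 210 + 15.75 = 225.75 → 226
rgb(208, 201, 226) = #d0c9e2.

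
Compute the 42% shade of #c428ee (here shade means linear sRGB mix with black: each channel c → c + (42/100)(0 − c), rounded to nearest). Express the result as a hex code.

#72178a

#c428ee is rgb(196, 40, 238).
A 42% shade moves each channel 42% toward 0:
  R: 196 + 0.42×(0−196) = 196 − 82.32 = 113.68 → 114
  G: 40 + 0.42×(0−40) = 40 − 16.8 = 23.2 → 23
  B: 238 + 0.42×(0−238) = 238 − 99.96 = 138.04 → 138
rgb(114, 23, 138) = #72178a.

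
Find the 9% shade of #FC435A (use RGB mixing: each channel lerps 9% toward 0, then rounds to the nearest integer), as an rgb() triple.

rgb(229, 61, 82)

#FC435A is rgb(252, 67, 90).
Lerp each channel 9% toward 0:
  R: 252 + 0.09×(0−252) = 252 − 22.68 = 229.32 → 229
  G: 67 + 0.09×(0−67) = 67 − 6.03 = 60.97 → 61
  B: 90 − 8.1 = 81.9 → 82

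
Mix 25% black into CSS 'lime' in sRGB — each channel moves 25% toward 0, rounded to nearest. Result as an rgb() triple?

rgb(0, 191, 0)

CSS lime is rgb(0, 255, 0).
A 25% shade moves each channel 25% toward 0:
  R: 0 + 0 = 0 → 0
  G: 255 + 0.25×(0−255) = 255 − 63.75 = 191.25 → 191
  B: 0 + 0.25×(0−0) = 0 + 0 = 0 → 0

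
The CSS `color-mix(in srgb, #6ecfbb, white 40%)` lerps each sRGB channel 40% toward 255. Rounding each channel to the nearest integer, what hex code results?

#6ecfbb is rgb(110, 207, 187).
A 40% tint moves each channel 40% toward 255:
  R: 110 + 0.4×(255−110) = 110 + 58 = 168 → 168
  G: 207 + 19.2 = 226.2 → 226
  B: 187 + 27.2 = 214.2 → 214
rgb(168, 226, 214) = #a8e2d6.

#a8e2d6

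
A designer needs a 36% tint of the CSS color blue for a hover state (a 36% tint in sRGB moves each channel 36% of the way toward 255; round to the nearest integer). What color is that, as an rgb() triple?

CSS blue is rgb(0, 0, 255).
Per channel, c → c + 0.36(255 − c):
  R: 0 + 0.36×(255−0) = 0 + 91.8 = 91.8 → 92
  G: 0 + 91.8 = 91.8 → 92
  B: 255 + 0.36×(255−255) = 255 + 0 = 255 → 255

rgb(92, 92, 255)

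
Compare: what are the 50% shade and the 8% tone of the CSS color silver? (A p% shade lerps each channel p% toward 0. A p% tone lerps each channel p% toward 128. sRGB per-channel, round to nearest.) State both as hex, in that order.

#606060, #BBBBBB

CSS silver is rgb(192, 192, 192).
50% shade:
  R: 192 + 0.5×(0−192) = 192 − 96 = 96 → 96
  G: 192 + 0.5×(0−192) = 192 − 96 = 96 → 96
  B: 192 + 0.5×(0−192) = 192 − 96 = 96 → 96
  → #606060
8% tone:
  R: 192 + 0.08×(128−192) = 192 − 5.12 = 186.88 → 187
  G: 192 + 0.08×(128−192) = 192 − 5.12 = 186.88 → 187
  B: 192 + 0.08×(128−192) = 192 − 5.12 = 186.88 → 187
  → #BBBBBB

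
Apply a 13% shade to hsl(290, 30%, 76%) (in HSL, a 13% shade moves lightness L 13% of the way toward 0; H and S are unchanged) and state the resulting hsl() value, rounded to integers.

hsl(290, 30%, 66%)

L moves 13% from 76 toward 0: 76 − 9.88 = 66.12 → 66.
H and S are unchanged.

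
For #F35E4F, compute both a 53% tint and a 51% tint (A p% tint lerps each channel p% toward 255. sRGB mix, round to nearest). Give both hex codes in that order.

#F9B3AC, #F9B0A9

#F35E4F is rgb(243, 94, 79).
53% tint:
  R: 243 + 0.53×(255−243) = 243 + 6.36 = 249.36 → 249
  G: 94 + 0.53×(255−94) = 94 + 85.33 = 179.33 → 179
  B: 79 + 0.53×(255−79) = 79 + 93.28 = 172.28 → 172
  → #F9B3AC
51% tint:
  R: 243 + 6.12 = 249.12 → 249
  G: 94 + 0.51×(255−94) = 94 + 82.11 = 176.11 → 176
  B: 79 + 0.51×(255−79) = 79 + 89.76 = 168.76 → 169
  → #F9B0A9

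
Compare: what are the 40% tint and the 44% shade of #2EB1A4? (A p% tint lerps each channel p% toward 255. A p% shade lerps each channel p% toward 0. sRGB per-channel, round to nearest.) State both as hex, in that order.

#82D0C8, #1A635C

#2EB1A4 is rgb(46, 177, 164).
40% tint:
  R: 46 + 0.4×(255−46) = 46 + 83.6 = 129.6 → 130
  G: 177 + 0.4×(255−177) = 177 + 31.2 = 208.2 → 208
  B: 164 + 0.4×(255−164) = 164 + 36.4 = 200.4 → 200
  → #82D0C8
44% shade:
  R: 46 − 20.24 = 25.76 → 26
  G: 177 + 0.44×(0−177) = 177 − 77.88 = 99.12 → 99
  B: 164 + 0.44×(0−164) = 164 − 72.16 = 91.84 → 92
  → #1A635C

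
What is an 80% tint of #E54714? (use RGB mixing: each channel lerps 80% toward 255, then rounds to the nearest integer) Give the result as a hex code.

#FADAD0

#E54714 is rgb(229, 71, 20).
Per channel, c → c + 0.8(255 − c):
  R: 229 + 0.8×(255−229) = 229 + 20.8 = 249.8 → 250
  G: 71 + 147.2 = 218.2 → 218
  B: 20 + 0.8×(255−20) = 20 + 188 = 208 → 208
rgb(250, 218, 208) = #FADAD0.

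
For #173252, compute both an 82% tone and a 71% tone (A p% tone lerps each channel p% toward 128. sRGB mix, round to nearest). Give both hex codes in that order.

#6D7278, #626973

#173252 is rgb(23, 50, 82).
82% tone:
  R: 23 + 0.82×(128−23) = 23 + 86.1 = 109.1 → 109
  G: 50 + 63.96 = 113.96 → 114
  B: 82 + 37.72 = 119.72 → 120
  → #6D7278
71% tone:
  R: 23 + 0.71×(128−23) = 23 + 74.55 = 97.55 → 98
  G: 50 + 55.38 = 105.38 → 105
  B: 82 + 0.71×(128−82) = 82 + 32.66 = 114.66 → 115
  → #626973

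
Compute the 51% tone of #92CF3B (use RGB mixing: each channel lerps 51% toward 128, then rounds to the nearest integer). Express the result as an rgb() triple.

#92CF3B is rgb(146, 207, 59).
A 51% tone moves each channel 51% toward 128:
  R: 146 + 0.51×(128−146) = 146 − 9.18 = 136.82 → 137
  G: 207 − 40.29 = 166.71 → 167
  B: 59 + 35.19 = 94.19 → 94

rgb(137, 167, 94)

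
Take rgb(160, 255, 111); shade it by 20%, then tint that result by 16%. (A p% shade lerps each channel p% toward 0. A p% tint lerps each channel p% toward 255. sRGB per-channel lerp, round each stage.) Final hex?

#94d474

Lerp each channel 20% toward 0:
  R: 160 − 32 = 128 → 128
  G: 255 + 0.2×(0−255) = 255 − 51 = 204 → 204
  B: 111 + 0.2×(0−111) = 111 − 22.2 = 88.8 → 89
After the shade: rgb(128, 204, 89) = #80cc59.
A 16% tint moves each channel 16% toward 255:
  R: 128 + 0.16×(255−128) = 128 + 20.32 = 148.32 → 148
  G: 204 + 0.16×(255−204) = 204 + 8.16 = 212.16 → 212
  B: 89 + 0.16×(255−89) = 89 + 26.56 = 115.56 → 116
rgb(148, 212, 116) = #94d474.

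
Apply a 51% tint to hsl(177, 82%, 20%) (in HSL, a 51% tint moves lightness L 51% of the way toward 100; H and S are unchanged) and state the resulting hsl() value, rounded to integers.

L moves 51% from 20 toward 100: 20 + 40.8 = 60.8 → 61.
H and S are unchanged.

hsl(177, 82%, 61%)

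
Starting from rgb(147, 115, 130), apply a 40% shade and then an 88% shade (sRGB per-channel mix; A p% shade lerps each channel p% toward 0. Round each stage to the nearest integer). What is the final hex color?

Lerp each channel 40% toward 0:
  R: 147 + 0.4×(0−147) = 147 − 58.8 = 88.2 → 88
  G: 115 + 0.4×(0−115) = 115 − 46 = 69 → 69
  B: 130 + 0.4×(0−130) = 130 − 52 = 78 → 78
After the shade: rgb(88, 69, 78) = #58454E.
An 88% shade moves each channel 88% toward 0:
  R: 88 + 0.88×(0−88) = 88 − 77.44 = 10.56 → 11
  G: 69 + 0.88×(0−69) = 69 − 60.72 = 8.28 → 8
  B: 78 + 0.88×(0−78) = 78 − 68.64 = 9.36 → 9
rgb(11, 8, 9) = #0B0809.

#0B0809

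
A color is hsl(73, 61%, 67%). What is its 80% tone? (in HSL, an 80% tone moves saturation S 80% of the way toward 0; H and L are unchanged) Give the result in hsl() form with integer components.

S moves 80% from 61 toward 0: 61 − 48.8 = 12.2 → 12.
H and L are unchanged.

hsl(73, 12%, 67%)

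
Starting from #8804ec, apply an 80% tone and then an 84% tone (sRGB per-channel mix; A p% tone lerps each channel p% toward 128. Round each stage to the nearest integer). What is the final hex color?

#807c84

#8804ec is rgb(136, 4, 236).
Lerp each channel 80% toward 128:
  R: 136 + 0.8×(128−136) = 136 − 6.4 = 129.6 → 130
  G: 4 + 99.2 = 103.2 → 103
  B: 236 + 0.8×(128−236) = 236 − 86.4 = 149.6 → 150
After the tone: rgb(130, 103, 150) = #826796.
Lerp each channel 84% toward 128:
  R: 130 + 0.84×(128−130) = 130 − 1.68 = 128.32 → 128
  G: 103 + 0.84×(128−103) = 103 + 21 = 124 → 124
  B: 150 − 18.48 = 131.52 → 132
rgb(128, 124, 132) = #807c84.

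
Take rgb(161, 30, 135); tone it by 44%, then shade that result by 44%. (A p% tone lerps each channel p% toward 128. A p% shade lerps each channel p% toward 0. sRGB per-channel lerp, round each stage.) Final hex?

Lerp each channel 44% toward 128:
  R: 161 − 14.52 = 146.48 → 146
  G: 30 + 0.44×(128−30) = 30 + 43.12 = 73.12 → 73
  B: 135 + 0.44×(128−135) = 135 − 3.08 = 131.92 → 132
After the tone: rgb(146, 73, 132) = #924984.
Per channel, c → c + 0.44(0 − c):
  R: 146 − 64.24 = 81.76 → 82
  G: 73 − 32.12 = 40.88 → 41
  B: 132 + 0.44×(0−132) = 132 − 58.08 = 73.92 → 74
rgb(82, 41, 74) = #52294A.

#52294A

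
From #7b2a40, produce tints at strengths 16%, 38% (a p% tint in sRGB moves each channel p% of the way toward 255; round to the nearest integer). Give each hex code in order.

#904c5f, #ad7b89

#7b2a40 is rgb(123, 42, 64).
16%: (123 + 21.12 = 144.12→144, 42 + 34.08 = 76.08→76, 64 + 30.56 = 94.56→95) → #904c5f
38%: (123 + 50.16 = 173.16→173, 42 + 80.94 = 122.94→123, 64 + 72.58 = 136.58→137) → #ad7b89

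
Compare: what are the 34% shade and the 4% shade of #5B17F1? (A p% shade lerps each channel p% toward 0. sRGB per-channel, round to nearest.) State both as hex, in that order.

#5B17F1 is rgb(91, 23, 241).
34% shade:
  R: 91 + 0.34×(0−91) = 91 − 30.94 = 60.06 → 60
  G: 23 + 0.34×(0−23) = 23 − 7.82 = 15.18 → 15
  B: 241 − 81.94 = 159.06 → 159
  → #3C0F9F
4% shade:
  R: 91 + 0.04×(0−91) = 91 − 3.64 = 87.36 → 87
  G: 23 + 0.04×(0−23) = 23 − 0.92 = 22.08 → 22
  B: 241 + 0.04×(0−241) = 241 − 9.64 = 231.36 → 231
  → #5716E7

#3C0F9F, #5716E7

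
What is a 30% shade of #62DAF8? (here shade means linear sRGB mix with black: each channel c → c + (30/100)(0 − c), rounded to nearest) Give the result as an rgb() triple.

#62DAF8 is rgb(98, 218, 248).
Per channel, c → c + 0.3(0 − c):
  R: 98 + 0.3×(0−98) = 98 − 29.4 = 68.6 → 69
  G: 218 − 65.4 = 152.6 → 153
  B: 248 − 74.4 = 173.6 → 174

rgb(69, 153, 174)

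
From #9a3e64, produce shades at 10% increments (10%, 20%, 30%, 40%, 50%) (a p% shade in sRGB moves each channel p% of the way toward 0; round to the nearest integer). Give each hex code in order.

#8b385a, #7b3250, #6c2b46, #5c253c, #4d1f32

#9a3e64 is rgb(154, 62, 100).
10%: (154 − 15.4 = 138.6→139, 62 − 6.2 = 55.8→56, 100 − 10 = 90→90) → #8b385a
20%: (154 − 30.8 = 123.2→123, 62 − 12.4 = 49.6→50, 100 − 20 = 80→80) → #7b3250
30%: (154 − 46.2 = 107.8→108, 62 − 18.6 = 43.4→43, 100 − 30 = 70→70) → #6c2b46
40%: (154 − 61.6 = 92.4→92, 62 − 24.8 = 37.2→37, 100 − 40 = 60→60) → #5c253c
50%: (154 − 77 = 77→77, 62 − 31 = 31→31, 100 − 50 = 50→50) → #4d1f32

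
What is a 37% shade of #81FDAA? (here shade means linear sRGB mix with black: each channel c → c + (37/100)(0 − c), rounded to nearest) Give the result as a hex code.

#81FDAA is rgb(129, 253, 170).
Per channel, c → c + 0.37(0 − c):
  R: 129 + 0.37×(0−129) = 129 − 47.73 = 81.27 → 81
  G: 253 − 93.61 = 159.39 → 159
  B: 170 + 0.37×(0−170) = 170 − 62.9 = 107.1 → 107
rgb(81, 159, 107) = #519F6B.

#519F6B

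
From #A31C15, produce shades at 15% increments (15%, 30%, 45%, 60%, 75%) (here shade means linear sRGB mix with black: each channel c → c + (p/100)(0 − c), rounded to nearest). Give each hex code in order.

#A31C15 is rgb(163, 28, 21).
15%: (163 − 24.45 = 138.55→139, 28 − 4.2 = 23.8→24, 21 − 3.15 = 17.85→18) → #8B1812
30%: (163 − 48.9 = 114.1→114, 28 − 8.4 = 19.6→20, 21 − 6.3 = 14.7→15) → #72140F
45%: (163 − 73.35 = 89.65→90, 28 − 12.6 = 15.4→15, 21 − 9.45 = 11.55→12) → #5A0F0C
60%: (163 − 97.8 = 65.2→65, 28 − 16.8 = 11.2→11, 21 − 12.6 = 8.4→8) → #410B08
75%: (163 − 122.25 = 40.75→41, 28 − 21 = 7→7, 21 − 15.75 = 5.25→5) → #290705

#8B1812, #72140F, #5A0F0C, #410B08, #290705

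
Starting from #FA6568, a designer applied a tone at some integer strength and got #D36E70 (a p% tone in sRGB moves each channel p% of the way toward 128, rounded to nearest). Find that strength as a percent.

32%

#FA6568 is rgb(250, 101, 104); #D36E70 is rgb(211, 110, 112).
On the R channel (widest range): 211 ≈ 250 + (p/100)(128 − 250), so p ≈ 100×(211 − 250)/(128 − 250) = -3900/-122 = 31.97.
p = 32 reproduces all three channels after rounding.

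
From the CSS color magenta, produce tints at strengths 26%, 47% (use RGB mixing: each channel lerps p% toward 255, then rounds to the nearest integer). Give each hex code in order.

CSS magenta is rgb(255, 0, 255).
26%: (255→255, 0 + 66.3 = 66.3→66, 255→255) → #FF42FF
47%: (255→255, 0 + 119.85 = 119.85→120, 255→255) → #FF78FF

#FF42FF, #FF78FF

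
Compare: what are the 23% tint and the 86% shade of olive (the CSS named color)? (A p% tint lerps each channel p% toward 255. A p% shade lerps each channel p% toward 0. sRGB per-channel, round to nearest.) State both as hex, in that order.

#9D9D3B, #121200

CSS olive is rgb(128, 128, 0).
23% tint:
  R: 128 + 0.23×(255−128) = 128 + 29.21 = 157.21 → 157
  G: 128 + 29.21 = 157.21 → 157
  B: 0 + 0.23×(255−0) = 0 + 58.65 = 58.65 → 59
  → #9D9D3B
86% shade:
  R: 128 + 0.86×(0−128) = 128 − 110.08 = 17.92 → 18
  G: 128 − 110.08 = 17.92 → 18
  B: 0 + 0 = 0 → 0
  → #121200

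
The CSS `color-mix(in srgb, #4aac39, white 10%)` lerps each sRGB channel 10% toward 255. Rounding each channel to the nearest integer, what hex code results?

#5cb44d

#4aac39 is rgb(74, 172, 57).
A 10% tint moves each channel 10% toward 255:
  R: 74 + 0.1×(255−74) = 74 + 18.1 = 92.1 → 92
  G: 172 + 0.1×(255−172) = 172 + 8.3 = 180.3 → 180
  B: 57 + 0.1×(255−57) = 57 + 19.8 = 76.8 → 77
rgb(92, 180, 77) = #5cb44d.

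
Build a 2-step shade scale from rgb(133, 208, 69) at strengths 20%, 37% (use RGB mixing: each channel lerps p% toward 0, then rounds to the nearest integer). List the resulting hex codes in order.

#6AA637, #54832B

20%: (133 − 26.6 = 106.4→106, 208 − 41.6 = 166.4→166, 69 − 13.8 = 55.2→55) → #6AA637
37%: (133 − 49.21 = 83.79→84, 208 − 76.96 = 131.04→131, 69 − 25.53 = 43.47→43) → #54832B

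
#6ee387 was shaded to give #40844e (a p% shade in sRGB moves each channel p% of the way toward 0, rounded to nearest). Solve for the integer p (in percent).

#6ee387 is rgb(110, 227, 135); #40844e is rgb(64, 132, 78).
On the G channel (widest range): 132 ≈ 227 + (p/100)(0 − 227), so p ≈ 100×(132 − 227)/(0 − 227) = -9500/-227 = 41.85.
p = 42 reproduces all three channels after rounding.

42%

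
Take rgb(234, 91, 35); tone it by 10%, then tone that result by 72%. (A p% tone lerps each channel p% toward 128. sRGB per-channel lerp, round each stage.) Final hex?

#9b7768

A 10% tone moves each channel 10% toward 128:
  R: 234 + 0.1×(128−234) = 234 − 10.6 = 223.4 → 223
  G: 91 + 0.1×(128−91) = 91 + 3.7 = 94.7 → 95
  B: 35 + 0.1×(128−35) = 35 + 9.3 = 44.3 → 44
After the tone: rgb(223, 95, 44) = #df5f2c.
A 72% tone moves each channel 72% toward 128:
  R: 223 − 68.4 = 154.6 → 155
  G: 95 + 23.76 = 118.76 → 119
  B: 44 + 60.48 = 104.48 → 104
rgb(155, 119, 104) = #9b7768.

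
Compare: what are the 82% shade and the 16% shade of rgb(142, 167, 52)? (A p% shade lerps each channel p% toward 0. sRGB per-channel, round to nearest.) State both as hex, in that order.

82% shade:
  R: 142 − 116.44 = 25.56 → 26
  G: 167 + 0.82×(0−167) = 167 − 136.94 = 30.06 → 30
  B: 52 − 42.64 = 9.36 → 9
  → #1a1e09
16% shade:
  R: 142 + 0.16×(0−142) = 142 − 22.72 = 119.28 → 119
  G: 167 + 0.16×(0−167) = 167 − 26.72 = 140.28 → 140
  B: 52 + 0.16×(0−52) = 52 − 8.32 = 43.68 → 44
  → #778c2c

#1a1e09, #778c2c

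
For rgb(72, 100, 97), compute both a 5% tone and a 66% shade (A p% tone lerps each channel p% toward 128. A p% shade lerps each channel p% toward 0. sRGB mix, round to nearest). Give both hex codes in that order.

#4B6563, #182221

5% tone:
  R: 72 + 0.05×(128−72) = 72 + 2.8 = 74.8 → 75
  G: 100 + 1.4 = 101.4 → 101
  B: 97 + 0.05×(128−97) = 97 + 1.55 = 98.55 → 99
  → #4B6563
66% shade:
  R: 72 − 47.52 = 24.48 → 24
  G: 100 + 0.66×(0−100) = 100 − 66 = 34 → 34
  B: 97 + 0.66×(0−97) = 97 − 64.02 = 32.98 → 33
  → #182221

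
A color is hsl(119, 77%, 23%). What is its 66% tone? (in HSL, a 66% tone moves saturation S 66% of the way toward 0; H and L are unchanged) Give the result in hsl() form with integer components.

hsl(119, 26%, 23%)

S moves 66% from 77 toward 0: 77 − 50.82 = 26.18 → 26.
H and L are unchanged.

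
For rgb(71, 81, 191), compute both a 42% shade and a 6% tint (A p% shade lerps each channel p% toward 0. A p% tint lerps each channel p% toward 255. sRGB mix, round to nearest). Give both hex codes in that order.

42% shade:
  R: 71 + 0.42×(0−71) = 71 − 29.82 = 41.18 → 41
  G: 81 − 34.02 = 46.98 → 47
  B: 191 + 0.42×(0−191) = 191 − 80.22 = 110.78 → 111
  → #292f6f
6% tint:
  R: 71 + 11.04 = 82.04 → 82
  G: 81 + 10.44 = 91.44 → 91
  B: 191 + 0.06×(255−191) = 191 + 3.84 = 194.84 → 195
  → #525bc3

#292f6f, #525bc3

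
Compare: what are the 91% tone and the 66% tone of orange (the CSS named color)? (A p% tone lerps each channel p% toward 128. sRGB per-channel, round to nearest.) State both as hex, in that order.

#8b8374, #ab8d54

CSS orange is rgb(255, 165, 0).
91% tone:
  R: 255 + 0.91×(128−255) = 255 − 115.57 = 139.43 → 139
  G: 165 + 0.91×(128−165) = 165 − 33.67 = 131.33 → 131
  B: 0 + 0.91×(128−0) = 0 + 116.48 = 116.48 → 116
  → #8b8374
66% tone:
  R: 255 − 83.82 = 171.18 → 171
  G: 165 − 24.42 = 140.58 → 141
  B: 0 + 84.48 = 84.48 → 84
  → #ab8d54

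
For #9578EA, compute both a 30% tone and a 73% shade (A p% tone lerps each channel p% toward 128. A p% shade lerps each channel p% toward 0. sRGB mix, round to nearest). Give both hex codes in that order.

#8F7ACA, #28203F

#9578EA is rgb(149, 120, 234).
30% tone:
  R: 149 − 6.3 = 142.7 → 143
  G: 120 + 2.4 = 122.4 → 122
  B: 234 + 0.3×(128−234) = 234 − 31.8 = 202.2 → 202
  → #8F7ACA
73% shade:
  R: 149 − 108.77 = 40.23 → 40
  G: 120 + 0.73×(0−120) = 120 − 87.6 = 32.4 → 32
  B: 234 − 170.82 = 63.18 → 63
  → #28203F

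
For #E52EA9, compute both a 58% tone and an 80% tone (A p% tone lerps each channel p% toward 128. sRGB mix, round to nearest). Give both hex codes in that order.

#E52EA9 is rgb(229, 46, 169).
58% tone:
  R: 229 − 58.58 = 170.42 → 170
  G: 46 + 0.58×(128−46) = 46 + 47.56 = 93.56 → 94
  B: 169 + 0.58×(128−169) = 169 − 23.78 = 145.22 → 145
  → #AA5E91
80% tone:
  R: 229 − 80.8 = 148.2 → 148
  G: 46 + 0.8×(128−46) = 46 + 65.6 = 111.6 → 112
  B: 169 + 0.8×(128−169) = 169 − 32.8 = 136.2 → 136
  → #947088

#AA5E91, #947088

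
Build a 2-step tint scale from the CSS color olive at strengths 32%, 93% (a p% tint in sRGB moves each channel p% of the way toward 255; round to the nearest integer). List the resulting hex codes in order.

#a9a952, #f6f6ed

CSS olive is rgb(128, 128, 0).
32%: (128 + 40.64 = 168.64→169, 128 + 40.64 = 168.64→169, 0 + 81.6 = 81.6→82) → #a9a952
93%: (128 + 118.11 = 246.11→246, 128 + 118.11 = 246.11→246, 0 + 237.15 = 237.15→237) → #f6f6ed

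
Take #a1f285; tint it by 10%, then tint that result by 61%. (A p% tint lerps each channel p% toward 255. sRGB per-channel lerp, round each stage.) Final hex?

#defad4

#a1f285 is rgb(161, 242, 133).
Lerp each channel 10% toward 255:
  R: 161 + 0.1×(255−161) = 161 + 9.4 = 170.4 → 170
  G: 242 + 0.1×(255−242) = 242 + 1.3 = 243.3 → 243
  B: 133 + 0.1×(255−133) = 133 + 12.2 = 145.2 → 145
After the tint: rgb(170, 243, 145) = #aaf391.
Per channel, c → c + 0.61(255 − c):
  R: 170 + 0.61×(255−170) = 170 + 51.85 = 221.85 → 222
  G: 243 + 0.61×(255−243) = 243 + 7.32 = 250.32 → 250
  B: 145 + 0.61×(255−145) = 145 + 67.1 = 212.1 → 212
rgb(222, 250, 212) = #defad4.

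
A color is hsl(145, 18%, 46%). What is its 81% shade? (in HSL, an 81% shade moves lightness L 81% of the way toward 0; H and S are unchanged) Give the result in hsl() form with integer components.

L moves 81% from 46 toward 0: 46 − 37.26 = 8.74 → 9.
H and S are unchanged.

hsl(145, 18%, 9%)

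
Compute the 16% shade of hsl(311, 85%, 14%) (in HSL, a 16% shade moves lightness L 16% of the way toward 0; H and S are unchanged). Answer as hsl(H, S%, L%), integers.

hsl(311, 85%, 12%)

L moves 16% from 14 toward 0: 14 − 2.24 = 11.76 → 12.
H and S are unchanged.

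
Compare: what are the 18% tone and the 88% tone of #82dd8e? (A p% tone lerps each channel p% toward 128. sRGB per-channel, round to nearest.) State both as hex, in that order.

#82dd8e is rgb(130, 221, 142).
18% tone:
  R: 130 + 0.18×(128−130) = 130 − 0.36 = 129.64 → 130
  G: 221 − 16.74 = 204.26 → 204
  B: 142 + 0.18×(128−142) = 142 − 2.52 = 139.48 → 139
  → #82cc8b
88% tone:
  R: 130 − 1.76 = 128.24 → 128
  G: 221 − 81.84 = 139.16 → 139
  B: 142 + 0.88×(128−142) = 142 − 12.32 = 129.68 → 130
  → #808b82

#82cc8b, #808b82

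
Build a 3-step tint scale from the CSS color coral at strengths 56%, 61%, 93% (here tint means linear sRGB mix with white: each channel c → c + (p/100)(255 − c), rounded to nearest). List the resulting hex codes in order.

#FFC7B2, #FFCDBB, #FFF6F3

CSS coral is rgb(255, 127, 80).
56%: (255→255, 127 + 71.68 = 198.68→199, 80 + 98 = 178→178) → #FFC7B2
61%: (255→255, 127 + 78.08 = 205.08→205, 80 + 106.75 = 186.75→187) → #FFCDBB
93%: (255→255, 127 + 119.04 = 246.04→246, 80 + 162.75 = 242.75→243) → #FFF6F3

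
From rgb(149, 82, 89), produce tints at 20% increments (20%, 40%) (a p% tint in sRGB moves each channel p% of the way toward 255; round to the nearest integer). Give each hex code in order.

#aa757a, #bf979b

20%: (149 + 21.2 = 170.2→170, 82 + 34.6 = 116.6→117, 89 + 33.2 = 122.2→122) → #aa757a
40%: (149 + 42.4 = 191.4→191, 82 + 69.2 = 151.2→151, 89 + 66.4 = 155.4→155) → #bf979b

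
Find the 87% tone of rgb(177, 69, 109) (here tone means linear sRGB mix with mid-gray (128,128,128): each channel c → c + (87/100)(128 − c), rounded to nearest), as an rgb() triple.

An 87% tone moves each channel 87% toward 128:
  R: 177 + 0.87×(128−177) = 177 − 42.63 = 134.37 → 134
  G: 69 + 51.33 = 120.33 → 120
  B: 109 + 16.53 = 125.53 → 126

rgb(134, 120, 126)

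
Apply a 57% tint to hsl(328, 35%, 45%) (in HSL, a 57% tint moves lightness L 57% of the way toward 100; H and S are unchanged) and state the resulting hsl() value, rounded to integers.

L moves 57% from 45 toward 100: 45 + 31.35 = 76.35 → 76.
H and S are unchanged.

hsl(328, 35%, 76%)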